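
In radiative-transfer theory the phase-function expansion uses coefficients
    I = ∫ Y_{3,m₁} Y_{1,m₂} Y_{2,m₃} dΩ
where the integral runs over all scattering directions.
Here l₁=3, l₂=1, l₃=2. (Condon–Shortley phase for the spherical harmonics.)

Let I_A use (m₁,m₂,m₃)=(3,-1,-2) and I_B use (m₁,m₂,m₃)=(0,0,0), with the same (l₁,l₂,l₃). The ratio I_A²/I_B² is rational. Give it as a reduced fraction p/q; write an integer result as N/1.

5/3

Shared (l₁,l₂,l₃)=(3,1,2): N and (l;000)² cancel in I_A²/I_B².
A: Δ = 2!·4!·0!/7! = 1/105; Racah Σ t=0..0: t=0:+1/48 = 1/48; ⇒ 3j(3 1 2; 3 -1 -2)² = 1/7, sgn +1
B: Δ = 2!·4!·0!/7! = 1/105; Racah Σ t=1..1: t=1:−1/4 = -1/4; ⇒ 3j(3 1 2; 0 0 0)² = 3/35, sgn -1
I_A²/I_B² = (1/7)/(3/35) = 5/3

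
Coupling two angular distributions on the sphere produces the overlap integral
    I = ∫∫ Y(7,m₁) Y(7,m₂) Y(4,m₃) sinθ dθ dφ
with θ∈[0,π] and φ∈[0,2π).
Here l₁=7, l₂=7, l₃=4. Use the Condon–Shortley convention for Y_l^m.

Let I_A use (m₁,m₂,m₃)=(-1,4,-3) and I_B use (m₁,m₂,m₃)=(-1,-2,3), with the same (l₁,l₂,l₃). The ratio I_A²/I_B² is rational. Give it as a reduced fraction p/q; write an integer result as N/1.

Shared (l₁,l₂,l₃)=(7,7,4): N and (l;000)² cancel in I_A²/I_B².
A: Δ = 10!·4!·4!/19! = 1/58198140; Racah Σ t=7..8: t=7:−1/4354560 t=8:+1/11612160 = -1/6967296; ⇒ 3j(7 7 4; -1 4 -3)² = 625/50388, sgn +1
B: Δ = 10!·4!·4!/19! = 1/58198140; Racah Σ t=4..5: t=4:+1/2488320 t=5:−1/2073600 = -1/12441600; ⇒ 3j(7 7 4; -1 -2 3)² = 98/138567, sgn +1
I_A²/I_B² = (625/50388)/(98/138567) = 6875/392

6875/392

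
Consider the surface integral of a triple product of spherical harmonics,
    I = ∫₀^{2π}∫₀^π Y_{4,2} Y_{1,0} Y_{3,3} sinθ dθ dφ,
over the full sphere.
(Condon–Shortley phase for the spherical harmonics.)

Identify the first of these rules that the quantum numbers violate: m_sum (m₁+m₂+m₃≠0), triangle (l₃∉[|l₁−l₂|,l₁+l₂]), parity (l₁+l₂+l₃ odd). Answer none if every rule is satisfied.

m_sum

azimuthal sum: 2 + 0 + 3 = 5  ✗
3 ≤ 3 ≤ 5 (triangle on l)
L = 4 + 1 + 3 = 8 (even)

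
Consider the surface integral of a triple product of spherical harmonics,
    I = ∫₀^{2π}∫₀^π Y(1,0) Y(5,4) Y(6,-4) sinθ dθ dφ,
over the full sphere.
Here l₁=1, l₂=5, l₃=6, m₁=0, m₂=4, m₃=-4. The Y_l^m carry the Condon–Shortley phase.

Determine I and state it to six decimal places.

Rules hold: Σm=0, L=12 even, 4≤6≤6.
N = 3·11·13 = 429
Δ = 0!·2!·10!/13! = 1/858
Racah Σ t=0..0: t=0:+1/14400 = 1/14400
⇒ 3j(1 5 6; 0 0 0)² = 6/143, sgn +1
Racah Σ t=0..0: t=0:+1/362880 = 1/362880
⇒ 3j(1 5 6; 0 4 -4)² = 10/429, sgn +1
4πI² = N·(3j₀)²·(3jₘ)² = 60/143
I = +1·√(0.41958/4π) = 0.18272698

0.182727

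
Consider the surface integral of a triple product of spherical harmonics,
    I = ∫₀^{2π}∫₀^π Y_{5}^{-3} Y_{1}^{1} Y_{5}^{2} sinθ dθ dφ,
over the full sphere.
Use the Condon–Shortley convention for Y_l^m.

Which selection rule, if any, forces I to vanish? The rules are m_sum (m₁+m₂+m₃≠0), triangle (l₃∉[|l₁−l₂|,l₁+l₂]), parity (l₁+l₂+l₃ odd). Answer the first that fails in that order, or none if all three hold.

parity

azimuthal sum: -3 + 1 + 2 = 0  ✓
4 ≤ 5 ≤ 6 (triangle on l)  ✓
L = 5 + 1 + 5 = 11 (odd)  ✗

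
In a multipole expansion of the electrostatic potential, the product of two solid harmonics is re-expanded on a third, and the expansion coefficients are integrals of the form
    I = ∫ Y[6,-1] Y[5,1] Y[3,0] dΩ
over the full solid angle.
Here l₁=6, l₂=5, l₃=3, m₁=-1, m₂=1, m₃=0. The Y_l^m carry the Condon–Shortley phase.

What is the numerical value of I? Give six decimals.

-0.123080

m-sum 0 ✓  L=14 even ✓  1≤3≤11 ✓
Π(2lᵢ+1) = 13×11×7 = 1001
triangle coeff Δ(6,5,3) = 1/675675
Σ_t [3,5]: t=3:−1/8640 t=4:+1/2304 t=5:−1/8640 = 7/34560
(3j)²=7/429 [(6 5 3; 0 0 0)], sign=-1
Σ_t [4,6]: t=4:+1/6912 t=5:−1/2880 t=6:+1/17280 = -1/6912
(3j)²=5/429 [(6 5 3; -1 1 0)], sign=+1
⇒ 4πI² = 245/1287
I = (-1)√(245/1287/(4π)) = -0.12308038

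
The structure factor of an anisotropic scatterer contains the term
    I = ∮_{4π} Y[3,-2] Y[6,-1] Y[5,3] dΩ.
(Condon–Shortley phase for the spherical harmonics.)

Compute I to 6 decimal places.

Rules hold: Σm=0, L=14 even, 3≤5≤9.
N = 7·13·11 = 1001
Δ = 4!·2!·8!/15! = 1/675675
Racah Σ t=1..3: t=1:−1/8640 t=2:+1/2304 t=3:−1/8640 = 7/34560
⇒ 3j(3 6 5; 0 0 0)² = 7/429, sgn -1
Racah Σ t=3..4: t=3:−1/17280 t=4:+1/120960 = -1/20160
⇒ 3j(3 6 5; -2 -1 3)² = 64/3003, sgn -1
4πI² = N·(3j₀)²·(3jₘ)² = 448/1287
I = +1·√(0.348096/4π) = 0.16643505

0.166435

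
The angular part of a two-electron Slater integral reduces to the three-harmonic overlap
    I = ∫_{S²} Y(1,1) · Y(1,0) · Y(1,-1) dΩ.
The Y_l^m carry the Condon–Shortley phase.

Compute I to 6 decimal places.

Σlᵢ=3 odd — θ-integrand is odd under cosθ→−cosθ; I=0

0.000000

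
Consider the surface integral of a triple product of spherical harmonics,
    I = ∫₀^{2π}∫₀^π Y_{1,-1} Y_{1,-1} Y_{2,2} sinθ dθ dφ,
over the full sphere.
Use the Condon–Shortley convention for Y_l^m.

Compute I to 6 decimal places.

0.309019

m-sum 0 ✓  L=4 even ✓  0≤2≤2 ✓
Π(2lᵢ+1) = 3×3×5 = 45
triangle coeff Δ(1,1,2) = 1/30
Σ_t [0,0]: t=0:+1/1 = 1/1
(3j)²=2/15 [(1 1 2; 0 0 0)], sign=+1
Σ_t [0,0]: t=0:+1/4 = 1/4
(3j)²=1/5 [(1 1 2; -1 -1 2)], sign=+1
⇒ 4πI² = 6/5
I = (+1)√(6/5/(4π)) = 0.30901936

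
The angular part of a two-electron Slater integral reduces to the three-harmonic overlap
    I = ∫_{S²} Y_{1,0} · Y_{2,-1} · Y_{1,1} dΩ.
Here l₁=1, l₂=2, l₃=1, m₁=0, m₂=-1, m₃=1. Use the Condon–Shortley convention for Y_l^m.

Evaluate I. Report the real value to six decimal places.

-0.218510

Checks pass: Σm=0; 4 even; l₃=1∈[1,3].
(2·1+1)(2·2+1)(2·1+1) = 45
Δ: 2! 0! 2! / 5! → 1/30
sum: t=1:−1/1 = -1/1
3j²(1 2 1; 0 0 0) = Δ·Π!·Σ² = 2/15  (sign +1)
sum: t=1:−1/2 = -1/2
3j²(1 2 1; 0 -1 1) = Δ·Π!·Σ² = 1/10  (sign -1)
combine: 4πI² = 45·2/15·1/10 = 3/5
take √, sign -1: I = -0.21850969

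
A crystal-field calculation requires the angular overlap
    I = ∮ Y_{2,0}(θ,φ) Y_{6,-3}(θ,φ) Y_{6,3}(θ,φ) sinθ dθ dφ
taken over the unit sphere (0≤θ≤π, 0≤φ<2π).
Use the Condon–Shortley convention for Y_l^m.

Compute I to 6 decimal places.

-0.057344

Checks pass: Σm=0; 14 even; l₃=6∈[4,8].
(2·2+1)(2·6+1)(2·6+1) = 845
Δ: 2! 2! 10! / 15! → 1/90090
sum: t=0:+1/69120 t=1:−1/14400 t=2:+1/69120 = -7/172800
3j²(2 6 6; 0 0 0) = Δ·Π!·Σ² = 14/715  (sign -1)
sum: t=0:+1/120960 t=1:−1/80640 t=2:+1/1451520 = -1/290304
3j²(2 6 6; 0 -3 3) = Δ·Π!·Σ² = 5/2002  (sign +1)
combine: 4πI² = 845·14/715·5/2002 = 5/121
take √, sign -1: I = -0.05734392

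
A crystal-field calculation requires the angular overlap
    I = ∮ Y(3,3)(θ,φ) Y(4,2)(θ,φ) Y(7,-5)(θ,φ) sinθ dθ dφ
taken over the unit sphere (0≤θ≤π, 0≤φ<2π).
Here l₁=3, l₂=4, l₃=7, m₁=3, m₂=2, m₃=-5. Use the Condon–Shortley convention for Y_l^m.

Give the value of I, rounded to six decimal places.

-0.204818

Rules hold: Σm=0, L=14 even, 1≤7≤7.
N = 7·9·15 = 945
Δ = 0!·6!·8!/15! = 1/45045
Racah Σ t=0..0: t=0:+1/20736 = 1/20736
⇒ 3j(3 4 7; 0 0 0)² = 35/1287, sgn -1
Racah Σ t=0..0: t=0:+1/1036800 = 1/1036800
⇒ 3j(3 4 7; 3 2 -5)² = 4/195, sgn +1
4πI² = N·(3j₀)²·(3jₘ)² = 980/1859
I = -1·√(0.527165/4π) = -0.20481814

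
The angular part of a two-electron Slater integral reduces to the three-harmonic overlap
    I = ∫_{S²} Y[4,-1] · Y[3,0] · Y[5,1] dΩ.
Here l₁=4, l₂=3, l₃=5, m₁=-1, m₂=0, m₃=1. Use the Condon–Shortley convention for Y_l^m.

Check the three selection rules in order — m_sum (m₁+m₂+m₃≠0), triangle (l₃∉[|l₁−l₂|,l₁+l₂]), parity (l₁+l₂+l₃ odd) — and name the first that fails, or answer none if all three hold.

none

Σmᵢ = 0  ✓
l₃∈[|l₁−l₂|,l₁+l₂]=[1,7], have l₃=5  ✓
Σlᵢ = 12 ⇒ even  ✓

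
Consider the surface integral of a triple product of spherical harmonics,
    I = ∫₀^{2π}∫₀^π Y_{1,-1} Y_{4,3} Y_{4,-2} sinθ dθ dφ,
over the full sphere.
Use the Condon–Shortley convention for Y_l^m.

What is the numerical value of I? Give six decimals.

0.000000

L=9 odd ⇒ parity kills the (l;000) factor ⇒ I = 0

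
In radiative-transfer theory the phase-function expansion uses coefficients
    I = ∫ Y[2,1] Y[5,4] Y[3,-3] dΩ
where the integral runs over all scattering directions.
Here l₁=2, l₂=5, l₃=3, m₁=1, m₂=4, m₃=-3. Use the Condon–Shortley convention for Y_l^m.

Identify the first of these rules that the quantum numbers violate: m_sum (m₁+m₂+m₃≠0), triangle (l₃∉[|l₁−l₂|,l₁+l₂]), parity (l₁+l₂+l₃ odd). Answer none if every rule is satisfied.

Σmᵢ = 2  ✗
l₃∈[|l₁−l₂|,l₁+l₂]=[3,7], have l₃=3
Σlᵢ = 10 ⇒ even

m_sum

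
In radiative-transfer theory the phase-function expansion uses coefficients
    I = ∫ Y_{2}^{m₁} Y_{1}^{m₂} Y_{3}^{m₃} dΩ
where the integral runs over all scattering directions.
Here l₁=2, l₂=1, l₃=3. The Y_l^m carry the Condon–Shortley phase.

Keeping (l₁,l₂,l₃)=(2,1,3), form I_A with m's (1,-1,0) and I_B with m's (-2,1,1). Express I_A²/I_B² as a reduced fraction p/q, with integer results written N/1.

l's match ⇒ only the (l;m) 3-j factors differ between A and B.
A: triangle coeff Δ(2,1,3) = 1/105; Σ_t [0,0]: t=0:+1/12 = 1/12; (3j)²=1/35 [(2 1 3; 1 -1 0)], sign=-1
B: triangle coeff Δ(2,1,3) = 1/105; Σ_t [0,0]: t=0:+1/48 = 1/48; (3j)²=1/105 [(2 1 3; -2 1 1)], sign=+1
I_A²/I_B² = (1/35)/(1/105) = 3/1

3/1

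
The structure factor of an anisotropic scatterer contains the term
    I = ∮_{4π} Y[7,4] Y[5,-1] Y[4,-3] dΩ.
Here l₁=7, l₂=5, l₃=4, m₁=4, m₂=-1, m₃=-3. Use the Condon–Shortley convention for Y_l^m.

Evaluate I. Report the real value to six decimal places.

Checks pass: Σm=0; 16 even; l₃=4∈[2,12].
(2·7+1)(2·5+1)(2·4+1) = 1485
Δ: 8! 6! 2! / 17! → 1/6126120
sum: t=3:−1/69120 t=4:+1/20736 t=5:−1/69120 = 1/51840
3j²(7 5 4; 0 0 0) = Δ·Π!·Σ² = 280/21879  (sign +1)
sum: t=2:+1/345600 t=3:−1/518400 = 1/1036800
3j²(7 5 4; 4 -1 -3) = Δ·Π!·Σ² = 7/2210  (sign -1)
combine: 4πI² = 1485·280/21879·7/2210 = 2940/48841
take √, sign -1: I = -0.06921121

-0.069211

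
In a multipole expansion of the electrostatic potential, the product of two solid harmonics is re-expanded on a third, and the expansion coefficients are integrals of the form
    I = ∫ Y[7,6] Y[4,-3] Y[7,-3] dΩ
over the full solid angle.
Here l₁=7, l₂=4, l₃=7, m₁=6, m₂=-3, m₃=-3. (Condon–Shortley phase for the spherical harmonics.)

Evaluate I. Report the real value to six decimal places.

-0.148484

Rules hold: Σm=0, L=18 even, 3≤7≤11.
N = 15·9·15 = 2025
Δ = 4!·10!·4!/19! = 1/58198140
Racah Σ t=0..4: t=0:+1/17418240 t=1:−1/622080 t=2:+1/230400 t=3:−1/622080 t=4:+1/17418240 = 1/806400
⇒ 3j(7 4 7; 0 0 0)² = 2268/230945, sgn -1
Racah Σ t=0..1: t=0:+1/52254720 t=1:−1/522547200 = 1/58060800
⇒ 3j(7 4 7; 6 -3 -3)² = 9/646, sgn +1
4πI² = N·(3j₀)²·(3jₘ)² = 4133430/14919047
I = -1·√(0.277057/4π) = -0.14848406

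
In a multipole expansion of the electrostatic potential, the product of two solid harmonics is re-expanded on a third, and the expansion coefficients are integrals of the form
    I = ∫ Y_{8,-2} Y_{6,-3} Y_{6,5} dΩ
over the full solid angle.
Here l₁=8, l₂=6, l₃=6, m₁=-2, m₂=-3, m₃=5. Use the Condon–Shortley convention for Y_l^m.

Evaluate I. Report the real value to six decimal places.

0.149263

Checks pass: Σm=0; 20 even; l₃=6∈[2,14].
(2·8+1)(2·6+1)(2·6+1) = 2873
Δ: 8! 8! 4! / 21! → 1/1309458150
sum: t=2:+1/49766400 t=3:−1/3110400 t=4:+1/1327104 t=5:−1/3110400 t=6:+1/49766400 = 1/6635520
3j²(8 6 6; 0 0 0) = Δ·Π!·Σ² = 350/46189  (sign +1)
sum: t=2:+1/348364800 t=3:−1/87091200 = -1/116121600
3j²(8 6 6; -2 -3 5) = Δ·Π!·Σ² = 54/4199  (sign +1)
combine: 4πI² = 2873·350/46189·54/4199 = 18900/67507
take √, sign +1: I = 0.14926279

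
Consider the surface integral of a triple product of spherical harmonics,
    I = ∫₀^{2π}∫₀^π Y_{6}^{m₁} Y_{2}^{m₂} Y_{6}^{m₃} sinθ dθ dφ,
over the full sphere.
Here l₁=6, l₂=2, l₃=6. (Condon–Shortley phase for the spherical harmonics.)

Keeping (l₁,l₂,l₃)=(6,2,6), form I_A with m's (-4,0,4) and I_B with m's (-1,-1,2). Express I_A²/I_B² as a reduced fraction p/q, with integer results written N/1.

Same 6,2,6: normalisation and zero-m 3j drop out of the ratio.
A: Δ: 2! 10! 2! / 15! → 1/90090; sum: t=0:+1/14515200 t=1:−1/362880 t=2:+1/322560 = 1/2419200; 3j²(6 2 6; -4 0 4) = Δ·Π!·Σ² = 2/5005  (sign +1)
B: Δ: 2! 10! 2! / 15! → 1/90090; sum: t=0:+1/60480 t=1:−1/34560 = -1/80640; 3j²(6 2 6; -1 -1 2) = Δ·Π!·Σ² = 6/1001  (sign -1)
I_A²/I_B² = (2/5005)/(6/1001) = 1/15

1/15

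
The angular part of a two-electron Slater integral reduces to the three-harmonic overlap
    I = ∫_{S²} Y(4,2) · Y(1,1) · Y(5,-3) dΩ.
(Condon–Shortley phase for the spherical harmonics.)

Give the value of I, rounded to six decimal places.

-0.259847

m-sum 0 ✓  L=10 even ✓  3≤5≤5 ✓
Π(2lᵢ+1) = 9×3×11 = 297
triangle coeff Δ(4,1,5) = 1/495
Σ_t [0,0]: t=0:+1/576 = 1/576
(3j)²=5/99 [(4 1 5; 0 0 0)], sign=-1
Σ_t [0,0]: t=0:+1/2880 = 1/2880
(3j)²=28/495 [(4 1 5; 2 1 -3)], sign=+1
⇒ 4πI² = 28/33
I = (-1)√(28/33/(4π)) = -0.25984664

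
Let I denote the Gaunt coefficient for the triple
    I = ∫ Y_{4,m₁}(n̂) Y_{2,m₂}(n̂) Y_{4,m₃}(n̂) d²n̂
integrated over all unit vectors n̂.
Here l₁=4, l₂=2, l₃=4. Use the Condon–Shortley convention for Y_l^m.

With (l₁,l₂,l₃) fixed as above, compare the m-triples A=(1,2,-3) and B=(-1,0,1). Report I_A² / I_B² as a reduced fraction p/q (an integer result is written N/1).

378/289

Same 4,2,4: normalisation and zero-m 3j drop out of the ratio.
A: Δ: 2! 6! 2! / 11! → 1/13860; sum: t=2:+1/480 = 1/480; 3j²(4 2 4; 1 2 -3) = Δ·Π!·Σ² = 3/110  (sign -1)
B: Δ: 2! 6! 2! / 11! → 1/13860; sum: t=0:+1/480 t=1:−1/48 t=2:+1/144 = -17/1440; 3j²(4 2 4; -1 0 1) = Δ·Π!·Σ² = 289/13860  (sign +1)
I_A²/I_B² = (3/110)/(289/13860) = 378/289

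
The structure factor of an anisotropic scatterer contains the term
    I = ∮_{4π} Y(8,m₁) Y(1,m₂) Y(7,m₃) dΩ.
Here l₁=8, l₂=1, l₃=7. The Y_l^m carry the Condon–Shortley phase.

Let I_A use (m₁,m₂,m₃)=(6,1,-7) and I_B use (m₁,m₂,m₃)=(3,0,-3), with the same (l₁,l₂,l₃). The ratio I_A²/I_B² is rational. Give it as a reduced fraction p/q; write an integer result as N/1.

1/55

Same 8,1,7: normalisation and zero-m 3j drop out of the ratio.
A: Δ: 2! 14! 0! / 17! → 1/2040; sum: t=2:+1/174356582400 = 1/174356582400; 3j²(8 1 7; 6 1 -7) = Δ·Π!·Σ² = 1/2040  (sign +1)
B: Δ: 2! 14! 0! / 17! → 1/2040; sum: t=1:−1/87091200 = -1/87091200; 3j²(8 1 7; 3 0 -3) = Δ·Π!·Σ² = 11/408  (sign -1)
I_A²/I_B² = (1/2040)/(11/408) = 1/55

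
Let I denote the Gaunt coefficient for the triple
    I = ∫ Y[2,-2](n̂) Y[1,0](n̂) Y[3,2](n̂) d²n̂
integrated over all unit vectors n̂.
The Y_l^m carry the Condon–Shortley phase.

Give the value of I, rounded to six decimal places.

0.184674

Rules hold: Σm=0, L=6 even, 1≤3≤3.
N = 5·3·7 = 105
Δ = 0!·4!·2!/7! = 1/105
Racah Σ t=0..0: t=0:+1/4 = 1/4
⇒ 3j(2 1 3; 0 0 0)² = 3/35, sgn -1
Racah Σ t=0..0: t=0:+1/24 = 1/24
⇒ 3j(2 1 3; -2 0 2)² = 1/21, sgn -1
4πI² = N·(3j₀)²·(3jₘ)² = 3/7
I = +1·√(0.428571/4π) = 0.18467439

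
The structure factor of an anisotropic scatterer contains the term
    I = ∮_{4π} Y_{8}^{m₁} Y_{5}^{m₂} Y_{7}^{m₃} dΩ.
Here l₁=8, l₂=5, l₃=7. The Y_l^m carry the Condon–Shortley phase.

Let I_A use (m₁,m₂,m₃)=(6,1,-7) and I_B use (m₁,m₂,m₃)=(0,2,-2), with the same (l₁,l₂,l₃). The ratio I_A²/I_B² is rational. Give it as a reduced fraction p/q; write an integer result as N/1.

20449/8664

Same 8,5,7: normalisation and zero-m 3j drop out of the ratio.
A: Δ: 6! 10! 4! / 21! → 1/814773960; sum: t=2:+1/4180377600 = 1/4180377600; 3j²(8 5 7; 6 1 -7) = Δ·Π!·Σ² = 143/7752  (sign +1)
B: Δ: 6! 10! 4! / 21! → 1/814773960; sum: t=3:−1/12441600 t=4:+1/4976640 t=5:−1/14515200 t=6:+1/348364800 = 19/348364800; 3j²(8 5 7; 0 2 -2) = Δ·Π!·Σ² = 19/2431  (sign -1)
I_A²/I_B² = (143/7752)/(19/2431) = 20449/8664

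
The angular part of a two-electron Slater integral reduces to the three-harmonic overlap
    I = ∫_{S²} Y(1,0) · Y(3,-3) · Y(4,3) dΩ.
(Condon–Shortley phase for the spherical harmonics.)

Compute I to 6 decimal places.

-0.162868

m-sum 0 ✓  L=8 even ✓  2≤4≤4 ✓
Π(2lᵢ+1) = 3×7×9 = 189
triangle coeff Δ(1,3,4) = 1/252
Σ_t [0,0]: t=0:+1/36 = 1/36
(3j)²=4/63 [(1 3 4; 0 0 0)], sign=+1
Σ_t [0,0]: t=0:+1/720 = 1/720
(3j)²=1/36 [(1 3 4; 0 -3 3)], sign=-1
⇒ 4πI² = 1/3
I = (-1)√(1/3/(4π)) = -0.16286750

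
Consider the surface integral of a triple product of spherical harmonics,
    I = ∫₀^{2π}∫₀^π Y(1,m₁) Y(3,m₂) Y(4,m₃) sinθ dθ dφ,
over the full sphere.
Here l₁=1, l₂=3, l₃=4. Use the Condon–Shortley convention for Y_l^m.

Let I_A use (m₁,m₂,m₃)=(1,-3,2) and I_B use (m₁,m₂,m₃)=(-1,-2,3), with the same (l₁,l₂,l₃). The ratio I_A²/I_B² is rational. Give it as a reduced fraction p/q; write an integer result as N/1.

1/21

Same 1,3,4: normalisation and zero-m 3j drop out of the ratio.
A: Δ: 0! 2! 6! / 9! → 1/252; sum: t=0:+1/1440 = 1/1440; 3j²(1 3 4; 1 -3 2) = Δ·Π!·Σ² = 1/252  (sign +1)
B: Δ: 0! 2! 6! / 9! → 1/252; sum: t=0:+1/240 = 1/240; 3j²(1 3 4; -1 -2 3) = Δ·Π!·Σ² = 1/12  (sign -1)
I_A²/I_B² = (1/252)/(1/12) = 1/21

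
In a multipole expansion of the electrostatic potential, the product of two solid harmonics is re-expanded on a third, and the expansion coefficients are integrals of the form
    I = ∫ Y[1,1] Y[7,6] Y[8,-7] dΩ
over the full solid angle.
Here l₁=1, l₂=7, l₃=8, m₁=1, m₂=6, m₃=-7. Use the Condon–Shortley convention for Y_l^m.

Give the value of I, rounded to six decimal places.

m-sum 0 ✓  L=16 even ✓  6≤8≤8 ✓
Π(2lᵢ+1) = 3×15×17 = 765
triangle coeff Δ(1,7,8) = 1/2040
Σ_t [0,0]: t=0:+1/25401600 = 1/25401600
(3j)²=8/255 [(1 7 8; 0 0 0)], sign=+1
Σ_t [0,0]: t=0:+1/12454041600 = 1/12454041600
(3j)²=7/136 [(1 7 8; 1 6 -7)], sign=-1
⇒ 4πI² = 21/17
I = (-1)√(21/17/(4π)) = -0.31353083

-0.313531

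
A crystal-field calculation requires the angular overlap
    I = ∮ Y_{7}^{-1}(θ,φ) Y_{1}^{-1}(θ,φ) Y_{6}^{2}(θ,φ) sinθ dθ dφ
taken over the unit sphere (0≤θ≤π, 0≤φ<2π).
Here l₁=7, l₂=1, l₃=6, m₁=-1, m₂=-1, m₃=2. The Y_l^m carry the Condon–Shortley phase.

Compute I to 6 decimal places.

-0.135514

m-sum 0 ✓  L=14 even ✓  6≤6≤8 ✓
Π(2lᵢ+1) = 15×3×13 = 585
triangle coeff Δ(7,1,6) = 1/1365
Σ_t [1,1]: t=1:−1/518400 = -1/518400
(3j)²=7/195 [(7 1 6; 0 0 0)], sign=-1
Σ_t [0,0]: t=0:+1/1935360 = 1/1935360
(3j)²=1/91 [(7 1 6; -1 -1 2)], sign=+1
⇒ 4πI² = 3/13
I = (-1)√(3/13/(4π)) = -0.13551395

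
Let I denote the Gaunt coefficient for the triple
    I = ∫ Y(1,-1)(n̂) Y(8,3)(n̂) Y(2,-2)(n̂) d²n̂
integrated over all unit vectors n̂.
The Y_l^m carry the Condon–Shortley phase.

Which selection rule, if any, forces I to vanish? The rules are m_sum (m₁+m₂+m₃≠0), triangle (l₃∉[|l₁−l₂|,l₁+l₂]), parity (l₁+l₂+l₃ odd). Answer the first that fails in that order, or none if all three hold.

triangle

azimuthal sum: -1 + 3 − 2 = 0  ✓
7 ≤ 2 ≤ 9 (triangle on l)  ✗
L = 1 + 8 + 2 = 11 (odd)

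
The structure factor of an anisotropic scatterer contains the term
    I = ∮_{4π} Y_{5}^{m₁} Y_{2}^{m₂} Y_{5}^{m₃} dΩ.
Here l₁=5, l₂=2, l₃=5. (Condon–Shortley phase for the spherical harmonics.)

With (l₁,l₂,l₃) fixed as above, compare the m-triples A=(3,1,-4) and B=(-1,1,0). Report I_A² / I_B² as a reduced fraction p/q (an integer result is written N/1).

147/5

Same 5,2,5: normalisation and zero-m 3j drop out of the ratio.
A: Δ: 2! 8! 2! / 13! → 1/38610; sum: t=1:−1/10080 t=2:+1/80640 = -1/11520; 3j²(5 2 5; 3 1 -4) = Δ·Π!·Σ² = 49/1430  (sign +1)
B: Δ: 2! 8! 2! / 13! → 1/38610; sum: t=1:−1/1440 t=2:+1/1152 = 1/5760; 3j²(5 2 5; -1 1 0) = Δ·Π!·Σ² = 1/858  (sign -1)
I_A²/I_B² = (49/1430)/(1/858) = 147/5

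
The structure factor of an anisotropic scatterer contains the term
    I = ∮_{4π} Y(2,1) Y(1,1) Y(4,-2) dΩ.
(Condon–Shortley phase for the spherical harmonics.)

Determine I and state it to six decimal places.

0.000000

triangle: need 1≤l₃≤3, have 4; I=0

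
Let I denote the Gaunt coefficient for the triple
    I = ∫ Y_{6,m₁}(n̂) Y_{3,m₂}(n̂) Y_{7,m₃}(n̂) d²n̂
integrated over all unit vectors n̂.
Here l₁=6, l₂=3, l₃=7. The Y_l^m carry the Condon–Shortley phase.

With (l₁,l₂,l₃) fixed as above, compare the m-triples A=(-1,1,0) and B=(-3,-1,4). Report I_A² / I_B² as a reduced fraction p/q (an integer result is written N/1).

Shared (l₁,l₂,l₃)=(6,3,7): N and (l;000)² cancel in I_A²/I_B².
A: Δ = 2!·10!·4!/17! = 1/2042040; Racah Σ t=0..2: t=0:+1/1451520 t=1:−1/103680 t=2:+1/115200 = -1/3628800; ⇒ 3j(6 3 7; -1 1 0)² = 1/36465, sgn +1
B: Δ = 2!·10!·4!/17! = 1/2042040; Racah Σ t=0..2: t=0:+1/2903040 t=1:−1/483840 t=2:+1/1451520 = -1/967680; ⇒ 3j(6 3 7; -3 -1 4)² = 81/6188, sgn +1
I_A²/I_B² = (1/36465)/(81/6188) = 28/13365

28/13365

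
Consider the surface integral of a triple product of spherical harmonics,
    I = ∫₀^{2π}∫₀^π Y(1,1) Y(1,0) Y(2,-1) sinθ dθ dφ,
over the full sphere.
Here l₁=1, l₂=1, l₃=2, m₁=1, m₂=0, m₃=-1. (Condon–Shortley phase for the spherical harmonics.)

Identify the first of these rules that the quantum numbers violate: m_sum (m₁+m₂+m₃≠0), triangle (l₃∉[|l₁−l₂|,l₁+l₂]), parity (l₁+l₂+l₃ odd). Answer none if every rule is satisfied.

azimuthal sum: 1 + 0 − 1 = 0  ✓
0 ≤ 2 ≤ 2 (triangle on l)  ✓
L = 1 + 1 + 2 = 4 (even)  ✓

none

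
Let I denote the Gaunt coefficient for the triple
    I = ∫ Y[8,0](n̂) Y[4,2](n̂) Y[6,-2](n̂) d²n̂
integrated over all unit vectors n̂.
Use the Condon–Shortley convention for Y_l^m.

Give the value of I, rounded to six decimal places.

-0.137687

m-sum 0 ✓  L=18 even ✓  4≤6≤12 ✓
Π(2lᵢ+1) = 17×9×13 = 1989
triangle coeff Δ(8,4,6) = 1/23279256
Σ_t [2,4]: t=2:+1/1658880 t=3:−1/518400 t=4:+1/1658880 = -1/1382400
(3j)²=504/46189 [(8 4 6; 0 0 0)], sign=-1
Σ_t [4,6]: t=4:+1/1658880 t=5:−1/3628800 t=6:+1/116121600 = 13/38707200
(3j)²=39/3553 [(8 4 6; 0 2 -2)], sign=+1
⇒ 4πI² = 176904/742577
I = (-1)√(176904/742577/(4π)) = -0.13768707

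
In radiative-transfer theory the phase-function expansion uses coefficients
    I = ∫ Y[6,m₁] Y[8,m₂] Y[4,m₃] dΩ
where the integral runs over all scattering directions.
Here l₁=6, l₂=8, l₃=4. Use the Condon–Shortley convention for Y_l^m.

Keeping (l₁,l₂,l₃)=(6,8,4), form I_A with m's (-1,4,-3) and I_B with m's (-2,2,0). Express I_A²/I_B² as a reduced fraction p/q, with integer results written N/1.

385/169

l's match ⇒ only the (l;m) 3-j factors differ between A and B.
A: triangle coeff Δ(6,8,4) = 1/23279256; Σ_t [6,7]: t=6:+1/12441600 t=7:−1/7257600 = -1/17418240; (3j)²=125/25194 [(6 8 4; -1 4 -3)], sign=+1
B: triangle coeff Δ(6,8,4) = 1/23279256; Σ_t [6,8]: t=6:+1/1658880 t=7:−1/1088640 t=8:+1/7741440 = -13/69672960; (3j)²=325/149226 [(6 8 4; -2 2 0)], sign=-1
I_A²/I_B² = (125/25194)/(325/149226) = 385/169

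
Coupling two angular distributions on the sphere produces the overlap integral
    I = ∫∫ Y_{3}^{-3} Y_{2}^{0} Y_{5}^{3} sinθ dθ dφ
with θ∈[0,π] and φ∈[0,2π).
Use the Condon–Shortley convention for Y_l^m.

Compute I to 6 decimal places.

-0.126792

Checks pass: Σm=0; 10 even; l₃=5∈[1,5].
(2·3+1)(2·2+1)(2·5+1) = 385
Δ: 0! 6! 4! / 11! → 1/2310
sum: t=0:+1/144 = 1/144
3j²(3 2 5; 0 0 0) = Δ·Π!·Σ² = 10/231  (sign -1)
sum: t=0:+1/2880 = 1/2880
3j²(3 2 5; -3 0 3) = Δ·Π!·Σ² = 2/165  (sign +1)
combine: 4πI² = 385·10/231·2/165 = 20/99
take √, sign -1: I = -0.12679218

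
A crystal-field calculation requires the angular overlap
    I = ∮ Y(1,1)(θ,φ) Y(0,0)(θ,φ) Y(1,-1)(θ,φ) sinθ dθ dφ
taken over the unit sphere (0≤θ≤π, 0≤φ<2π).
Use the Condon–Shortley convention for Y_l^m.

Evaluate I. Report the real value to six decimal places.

Checks pass: Σm=0; 2 even; l₃=1∈[1,1].
(2·1+1)(2·0+1)(2·1+1) = 9
Δ: 0! 2! 0! / 3! → 1/3
sum: t=0:+1/1 = 1/1
3j²(1 0 1; 0 0 0) = Δ·Π!·Σ² = 1/3  (sign -1)
sum: t=0:+1/2 = 1/2
3j²(1 0 1; 1 0 -1) = Δ·Π!·Σ² = 1/3  (sign +1)
combine: 4πI² = 9·1/3·1/3 = 1/1
take √, sign -1: I = -0.28209479

-0.282095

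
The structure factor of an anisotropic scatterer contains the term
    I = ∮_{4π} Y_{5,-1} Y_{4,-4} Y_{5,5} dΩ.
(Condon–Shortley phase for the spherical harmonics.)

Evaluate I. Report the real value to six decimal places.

-0.075170

m-sum 0 ✓  L=14 even ✓  1≤5≤9 ✓
Π(2lᵢ+1) = 11×9×11 = 1089
triangle coeff Δ(5,4,5) = 1/3153150
Σ_t [0,4]: t=0:+1/69120 t=1:−1/1728 t=2:+1/576 t=3:−1/1728 t=4:+1/69120 = 7/11520
(3j)²=2/143 [(5 4 5; 0 0 0)], sign=-1
Σ_t [0,0]: t=0:+1/414720 = 1/414720
(3j)²=2/429 [(5 4 5; -1 -4 5)], sign=+1
⇒ 4πI² = 12/169
I = (-1)√(12/169/(4π)) = -0.07516962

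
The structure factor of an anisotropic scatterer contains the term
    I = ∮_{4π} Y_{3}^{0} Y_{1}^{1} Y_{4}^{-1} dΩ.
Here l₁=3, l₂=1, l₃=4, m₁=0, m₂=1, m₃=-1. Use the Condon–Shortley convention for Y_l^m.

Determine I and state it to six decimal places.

-0.194664

Checks pass: Σm=0; 8 even; l₃=4∈[2,4].
(2·3+1)(2·1+1)(2·4+1) = 189
Δ: 0! 6! 2! / 9! → 1/252
sum: t=0:+1/36 = 1/36
3j²(3 1 4; 0 0 0) = Δ·Π!·Σ² = 4/63  (sign +1)
sum: t=0:+1/72 = 1/72
3j²(3 1 4; 0 1 -1) = Δ·Π!·Σ² = 5/126  (sign -1)
combine: 4πI² = 189·4/63·5/126 = 10/21
take √, sign -1: I = -0.19466390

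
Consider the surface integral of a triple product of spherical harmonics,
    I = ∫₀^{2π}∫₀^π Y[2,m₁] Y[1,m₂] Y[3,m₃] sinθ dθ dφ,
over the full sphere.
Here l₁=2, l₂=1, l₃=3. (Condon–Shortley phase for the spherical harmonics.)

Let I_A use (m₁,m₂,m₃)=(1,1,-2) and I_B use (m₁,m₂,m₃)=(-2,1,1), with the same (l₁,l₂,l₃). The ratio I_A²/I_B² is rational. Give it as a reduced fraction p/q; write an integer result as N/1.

10/1

Same 2,1,3: normalisation and zero-m 3j drop out of the ratio.
A: Δ: 0! 4! 2! / 7! → 1/105; sum: t=0:+1/12 = 1/12; 3j²(2 1 3; 1 1 -2) = Δ·Π!·Σ² = 2/21  (sign -1)
B: Δ: 0! 4! 2! / 7! → 1/105; sum: t=0:+1/48 = 1/48; 3j²(2 1 3; -2 1 1) = Δ·Π!·Σ² = 1/105  (sign +1)
I_A²/I_B² = (2/21)/(1/105) = 10/1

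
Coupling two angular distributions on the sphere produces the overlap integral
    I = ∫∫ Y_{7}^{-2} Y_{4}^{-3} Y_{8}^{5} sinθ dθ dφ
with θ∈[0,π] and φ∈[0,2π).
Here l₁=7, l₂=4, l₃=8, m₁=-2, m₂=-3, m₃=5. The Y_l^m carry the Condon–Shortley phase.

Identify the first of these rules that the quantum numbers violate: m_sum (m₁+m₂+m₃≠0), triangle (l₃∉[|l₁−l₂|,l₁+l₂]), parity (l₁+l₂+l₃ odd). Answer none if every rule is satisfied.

parity

m₁+m₂+m₃ = -2 − 3 + 5 = 0  ✓
triangle: |7−4|=3 ≤ l₃=8 ≤ 7+4=11  ✓
parity: l₁+l₂+l₃ = 19 is odd  ✗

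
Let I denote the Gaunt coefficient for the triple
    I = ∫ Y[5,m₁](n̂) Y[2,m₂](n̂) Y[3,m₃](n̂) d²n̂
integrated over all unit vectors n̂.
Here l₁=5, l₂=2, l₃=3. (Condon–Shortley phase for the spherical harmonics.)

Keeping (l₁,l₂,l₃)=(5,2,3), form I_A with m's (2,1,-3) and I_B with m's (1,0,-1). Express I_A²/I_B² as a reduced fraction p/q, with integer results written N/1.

7/90

l's match ⇒ only the (l;m) 3-j factors differ between A and B.
A: triangle coeff Δ(5,2,3) = 1/2310; Σ_t [3,3]: t=3:−1/4320 = -1/4320; (3j)²=1/330 [(5 2 3; 2 1 -3)], sign=-1
B: triangle coeff Δ(5,2,3) = 1/2310; Σ_t [2,2]: t=2:+1/192 = 1/192; (3j)²=3/77 [(5 2 3; 1 0 -1)], sign=+1
I_A²/I_B² = (1/330)/(3/77) = 7/90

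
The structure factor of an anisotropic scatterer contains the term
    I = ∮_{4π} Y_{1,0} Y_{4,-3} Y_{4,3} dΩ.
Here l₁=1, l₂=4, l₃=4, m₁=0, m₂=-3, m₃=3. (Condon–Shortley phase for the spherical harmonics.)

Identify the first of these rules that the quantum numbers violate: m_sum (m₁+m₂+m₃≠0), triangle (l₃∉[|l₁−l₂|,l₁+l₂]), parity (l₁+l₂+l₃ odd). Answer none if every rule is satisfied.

parity

azimuthal sum: 0 − 3 + 3 = 0  ✓
3 ≤ 4 ≤ 5 (triangle on l)  ✓
L = 1 + 4 + 4 = 9 (odd)  ✗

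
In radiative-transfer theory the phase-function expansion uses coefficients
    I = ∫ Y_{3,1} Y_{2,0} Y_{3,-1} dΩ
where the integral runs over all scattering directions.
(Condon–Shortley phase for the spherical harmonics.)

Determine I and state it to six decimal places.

Checks pass: Σm=0; 8 even; l₃=3∈[1,5].
(2·3+1)(2·2+1)(2·3+1) = 245
Δ: 2! 4! 2! / 9! → 1/3780
sum: t=0:+1/24 t=1:−1/4 t=2:+1/24 = -1/6
3j²(3 2 3; 0 0 0) = Δ·Π!·Σ² = 4/105  (sign +1)
sum: t=0:+1/16 t=1:−1/6 t=2:+1/96 = -3/32
3j²(3 2 3; 1 0 -1) = Δ·Π!·Σ² = 3/140  (sign -1)
combine: 4πI² = 245·4/105·3/140 = 1/5
take √, sign -1: I = -0.12615663

-0.126157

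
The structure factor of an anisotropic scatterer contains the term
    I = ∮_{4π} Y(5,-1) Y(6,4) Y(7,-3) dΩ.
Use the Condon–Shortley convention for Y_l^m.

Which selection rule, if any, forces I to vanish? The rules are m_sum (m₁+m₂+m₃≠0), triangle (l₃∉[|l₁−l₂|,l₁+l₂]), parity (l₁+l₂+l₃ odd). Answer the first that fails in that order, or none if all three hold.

none

m₁+m₂+m₃ = -1 + 4 − 3 = 0  ✓
triangle: |5−6|=1 ≤ l₃=7 ≤ 5+6=11  ✓
parity: l₁+l₂+l₃ = 18 is even  ✓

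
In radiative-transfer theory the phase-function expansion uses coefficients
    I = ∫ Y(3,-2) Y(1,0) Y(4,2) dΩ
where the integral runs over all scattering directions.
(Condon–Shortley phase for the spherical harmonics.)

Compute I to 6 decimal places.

0.213244

Checks pass: Σm=0; 8 even; l₃=4∈[2,4].
(2·3+1)(2·1+1)(2·4+1) = 189
Δ: 0! 6! 2! / 9! → 1/252
sum: t=0:+1/36 = 1/36
3j²(3 1 4; 0 0 0) = Δ·Π!·Σ² = 4/63  (sign +1)
sum: t=0:+1/120 = 1/120
3j²(3 1 4; -2 0 2) = Δ·Π!·Σ² = 1/21  (sign +1)
combine: 4πI² = 189·4/63·1/21 = 4/7
take √, sign +1: I = 0.21324362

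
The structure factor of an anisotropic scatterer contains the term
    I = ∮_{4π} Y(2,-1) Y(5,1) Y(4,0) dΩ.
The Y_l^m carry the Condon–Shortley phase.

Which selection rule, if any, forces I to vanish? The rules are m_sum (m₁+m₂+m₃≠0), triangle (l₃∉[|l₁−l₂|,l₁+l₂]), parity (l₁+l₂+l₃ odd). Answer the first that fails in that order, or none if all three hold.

Σmᵢ = 0  ✓
l₃∈[|l₁−l₂|,l₁+l₂]=[3,7], have l₃=4  ✓
Σlᵢ = 11 ⇒ odd  ✗

parity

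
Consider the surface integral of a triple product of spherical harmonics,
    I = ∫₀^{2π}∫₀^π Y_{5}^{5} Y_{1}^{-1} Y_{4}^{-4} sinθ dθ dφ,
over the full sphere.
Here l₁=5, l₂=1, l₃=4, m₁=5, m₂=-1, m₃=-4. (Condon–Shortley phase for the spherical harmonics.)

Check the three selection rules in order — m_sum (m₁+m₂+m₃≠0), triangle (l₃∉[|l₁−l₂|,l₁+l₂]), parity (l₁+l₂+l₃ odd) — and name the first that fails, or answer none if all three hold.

m₁+m₂+m₃ = 5 − 1 − 4 = 0  ✓
triangle: |5−1|=4 ≤ l₃=4 ≤ 5+1=6  ✓
parity: l₁+l₂+l₃ = 10 is even  ✓

none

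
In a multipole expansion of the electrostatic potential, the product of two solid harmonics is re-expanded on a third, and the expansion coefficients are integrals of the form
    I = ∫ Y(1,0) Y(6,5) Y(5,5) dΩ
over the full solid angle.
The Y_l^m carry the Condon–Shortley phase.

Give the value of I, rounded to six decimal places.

0.000000

0 + 5 + 5 = 10 ≠ 0: azimuthal integral kills it; I = 0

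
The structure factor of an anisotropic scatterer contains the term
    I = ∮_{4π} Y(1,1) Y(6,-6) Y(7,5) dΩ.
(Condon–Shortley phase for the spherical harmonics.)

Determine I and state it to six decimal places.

Checks pass: Σm=0; 14 even; l₃=7∈[5,7].
(2·1+1)(2·6+1)(2·7+1) = 585
Δ: 0! 2! 12! / 15! → 1/1365
sum: t=0:+1/518400 = 1/518400
3j²(1 6 7; 0 0 0) = Δ·Π!·Σ² = 7/195  (sign -1)
sum: t=0:+1/958003200 = 1/958003200
3j²(1 6 7; 1 -6 5) = Δ·Π!·Σ² = 1/1365  (sign +1)
combine: 4πI² = 585·7/195·1/1365 = 1/65
take √, sign -1: I = -0.03498955

-0.034990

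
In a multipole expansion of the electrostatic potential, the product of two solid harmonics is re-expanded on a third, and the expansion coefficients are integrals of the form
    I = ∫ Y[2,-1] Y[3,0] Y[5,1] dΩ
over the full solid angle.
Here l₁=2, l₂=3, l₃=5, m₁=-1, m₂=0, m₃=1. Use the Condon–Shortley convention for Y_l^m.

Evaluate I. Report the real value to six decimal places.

-0.214318

Rules hold: Σm=0, L=10 even, 1≤5≤5.
N = 5·7·11 = 385
Δ = 0!·4!·6!/11! = 1/2310
Racah Σ t=0..0: t=0:+1/144 = 1/144
⇒ 3j(2 3 5; 0 0 0)² = 10/231, sgn -1
Racah Σ t=0..0: t=0:+1/216 = 1/216
⇒ 3j(2 3 5; -1 0 1)² = 8/231, sgn +1
4πI² = N·(3j₀)²·(3jₘ)² = 400/693
I = -1·√(0.577201/4π) = -0.21431790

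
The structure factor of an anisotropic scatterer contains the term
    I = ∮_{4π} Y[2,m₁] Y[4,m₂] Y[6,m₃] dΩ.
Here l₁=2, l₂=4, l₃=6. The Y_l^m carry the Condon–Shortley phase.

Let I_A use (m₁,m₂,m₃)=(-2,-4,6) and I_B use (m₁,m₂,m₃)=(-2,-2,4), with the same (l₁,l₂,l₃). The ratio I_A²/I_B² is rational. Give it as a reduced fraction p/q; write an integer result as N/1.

33/14

Shared (l₁,l₂,l₃)=(2,4,6): N and (l;000)² cancel in I_A²/I_B².
A: Δ = 0!·4!·8!/13! = 1/6435; Racah Σ t=0..0: t=0:+1/967680 = 1/967680; ⇒ 3j(2 4 6; -2 -4 6)² = 1/13, sgn +1
B: Δ = 0!·4!·8!/13! = 1/6435; Racah Σ t=0..0: t=0:+1/34560 = 1/34560; ⇒ 3j(2 4 6; -2 -2 4)² = 14/429, sgn +1
I_A²/I_B² = (1/13)/(14/429) = 33/14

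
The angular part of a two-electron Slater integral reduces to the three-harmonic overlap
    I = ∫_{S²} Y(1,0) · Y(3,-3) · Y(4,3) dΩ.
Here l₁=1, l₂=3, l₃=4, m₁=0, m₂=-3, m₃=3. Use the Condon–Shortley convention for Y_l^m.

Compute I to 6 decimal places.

Rules hold: Σm=0, L=8 even, 2≤4≤4.
N = 3·7·9 = 189
Δ = 0!·2!·6!/9! = 1/252
Racah Σ t=0..0: t=0:+1/36 = 1/36
⇒ 3j(1 3 4; 0 0 0)² = 4/63, sgn +1
Racah Σ t=0..0: t=0:+1/720 = 1/720
⇒ 3j(1 3 4; 0 -3 3)² = 1/36, sgn -1
4πI² = N·(3j₀)²·(3jₘ)² = 1/3
I = -1·√(0.333333/4π) = -0.16286750

-0.162868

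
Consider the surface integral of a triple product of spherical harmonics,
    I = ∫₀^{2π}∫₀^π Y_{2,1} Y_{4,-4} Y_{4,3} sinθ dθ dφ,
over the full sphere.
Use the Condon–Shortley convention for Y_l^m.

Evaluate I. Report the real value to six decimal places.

0.198645

Checks pass: Σm=0; 10 even; l₃=4∈[2,6].
(2·2+1)(2·4+1)(2·4+1) = 405
Δ: 2! 2! 6! / 11! → 1/13860
sum: t=0:+1/192 t=1:−1/36 t=2:+1/192 = -5/288
3j²(2 4 4; 0 0 0) = Δ·Π!·Σ² = 20/693  (sign -1)
sum: t=0:+1/1440 = 1/1440
3j²(2 4 4; 1 -4 3) = Δ·Π!·Σ² = 7/165  (sign -1)
combine: 4πI² = 405·20/693·7/165 = 60/121
take √, sign +1: I = 0.19864517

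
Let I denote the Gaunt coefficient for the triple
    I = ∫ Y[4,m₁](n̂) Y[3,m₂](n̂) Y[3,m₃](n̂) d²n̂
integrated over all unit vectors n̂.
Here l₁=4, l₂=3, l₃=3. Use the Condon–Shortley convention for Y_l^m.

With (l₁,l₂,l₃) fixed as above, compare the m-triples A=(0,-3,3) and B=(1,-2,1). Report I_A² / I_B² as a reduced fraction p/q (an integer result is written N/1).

Same 4,3,3: normalisation and zero-m 3j drop out of the ratio.
A: Δ: 4! 4! 2! / 11! → 1/34650; sum: t=0:+1/1152 = 1/1152; 3j²(4 3 3; 0 -3 3) = Δ·Π!·Σ² = 1/154  (sign +1)
B: Δ: 4! 4! 2! / 11! → 1/34650; sum: t=0:+1/144 t=1:−1/48 = -1/72; 3j²(4 3 3; 1 -2 1) = Δ·Π!·Σ² = 16/693  (sign -1)
I_A²/I_B² = (1/154)/(16/693) = 9/32

9/32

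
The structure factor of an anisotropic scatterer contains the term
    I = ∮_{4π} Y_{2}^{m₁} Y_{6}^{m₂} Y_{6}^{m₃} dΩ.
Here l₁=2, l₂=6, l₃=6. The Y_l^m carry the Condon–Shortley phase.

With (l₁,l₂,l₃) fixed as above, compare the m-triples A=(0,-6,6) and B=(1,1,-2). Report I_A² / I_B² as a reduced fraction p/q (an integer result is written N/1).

121/15

Shared (l₁,l₂,l₃)=(2,6,6): N and (l;000)² cancel in I_A²/I_B².
A: Δ = 2!·2!·10!/15! = 1/90090; Racah Σ t=0..0: t=0:+1/14515200 = 1/14515200; ⇒ 3j(2 6 6; 0 -6 6)² = 22/455, sgn +1
B: Δ = 2!·2!·10!/15! = 1/90090; Racah Σ t=0..1: t=0:+1/60480 t=1:−1/34560 = -1/80640; ⇒ 3j(2 6 6; 1 1 -2)² = 6/1001, sgn -1
I_A²/I_B² = (22/455)/(6/1001) = 121/15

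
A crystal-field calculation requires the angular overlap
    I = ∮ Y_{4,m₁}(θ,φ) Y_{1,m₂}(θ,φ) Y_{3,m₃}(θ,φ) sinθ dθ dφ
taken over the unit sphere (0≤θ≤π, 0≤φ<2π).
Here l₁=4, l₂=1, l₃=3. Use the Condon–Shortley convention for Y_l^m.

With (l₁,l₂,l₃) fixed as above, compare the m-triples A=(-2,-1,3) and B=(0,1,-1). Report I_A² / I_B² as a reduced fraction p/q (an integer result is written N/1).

1/6

l's match ⇒ only the (l;m) 3-j factors differ between A and B.
A: triangle coeff Δ(4,1,3) = 1/252; Σ_t [0,0]: t=0:+1/1440 = 1/1440; (3j)²=1/252 [(4 1 3; -2 -1 3)], sign=+1
B: triangle coeff Δ(4,1,3) = 1/252; Σ_t [2,2]: t=2:+1/96 = 1/96; (3j)²=1/42 [(4 1 3; 0 1 -1)], sign=+1
I_A²/I_B² = (1/252)/(1/42) = 1/6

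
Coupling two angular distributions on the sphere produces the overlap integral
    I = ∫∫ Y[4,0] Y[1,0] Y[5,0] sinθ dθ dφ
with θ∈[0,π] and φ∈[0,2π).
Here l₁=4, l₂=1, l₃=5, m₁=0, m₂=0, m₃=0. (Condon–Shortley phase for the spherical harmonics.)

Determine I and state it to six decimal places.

m-sum 0 ✓  L=10 even ✓  3≤5≤5 ✓
Π(2lᵢ+1) = 9×3×11 = 297
triangle coeff Δ(4,1,5) = 1/495
Σ_t [0,0]: t=0:+1/576 = 1/576
(3j)²=5/99 [(4 1 5; 0 0 0)], sign=-1
(m-triple is (0,0,0) — same symbol as above.)
⇒ 4πI² = 25/33
I = (+1)√(25/33/(4π)) = 0.24553200

0.245532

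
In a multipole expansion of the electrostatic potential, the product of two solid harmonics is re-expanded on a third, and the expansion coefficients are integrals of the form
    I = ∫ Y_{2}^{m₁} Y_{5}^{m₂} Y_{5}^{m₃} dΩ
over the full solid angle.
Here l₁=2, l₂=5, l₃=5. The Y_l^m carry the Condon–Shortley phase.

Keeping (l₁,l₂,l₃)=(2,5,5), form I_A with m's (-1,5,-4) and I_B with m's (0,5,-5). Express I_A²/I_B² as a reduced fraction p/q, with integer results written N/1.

Shared (l₁,l₂,l₃)=(2,5,5): N and (l;000)² cancel in I_A²/I_B².
A: Δ = 2!·2!·8!/13! = 1/38610; Racah Σ t=2..2: t=2:+1/80640 = 1/80640; ⇒ 3j(2 5 5; -1 5 -4)² = 9/286, sgn -1
B: Δ = 2!·2!·8!/13! = 1/38610; Racah Σ t=2..2: t=2:+1/161280 = 1/161280; ⇒ 3j(2 5 5; 0 5 -5)² = 15/286, sgn +1
I_A²/I_B² = (9/286)/(15/286) = 3/5

3/5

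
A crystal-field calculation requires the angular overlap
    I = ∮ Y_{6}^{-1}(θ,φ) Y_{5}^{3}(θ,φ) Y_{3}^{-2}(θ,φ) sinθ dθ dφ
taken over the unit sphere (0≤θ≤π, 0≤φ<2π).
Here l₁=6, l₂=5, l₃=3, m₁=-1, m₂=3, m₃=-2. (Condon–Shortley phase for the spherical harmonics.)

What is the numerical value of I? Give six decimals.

0.166435

Rules hold: Σm=0, L=14 even, 1≤3≤11.
N = 13·11·7 = 1001
Δ = 8!·4!·2!/15! = 1/675675
Racah Σ t=3..5: t=3:−1/8640 t=4:+1/2304 t=5:−1/8640 = 7/34560
⇒ 3j(6 5 3; 0 0 0)² = 7/429, sgn -1
Racah Σ t=6..7: t=6:+1/17280 t=7:−1/120960 = 1/20160
⇒ 3j(6 5 3; -1 3 -2)² = 64/3003, sgn -1
4πI² = N·(3j₀)²·(3jₘ)² = 448/1287
I = +1·√(0.348096/4π) = 0.16643505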